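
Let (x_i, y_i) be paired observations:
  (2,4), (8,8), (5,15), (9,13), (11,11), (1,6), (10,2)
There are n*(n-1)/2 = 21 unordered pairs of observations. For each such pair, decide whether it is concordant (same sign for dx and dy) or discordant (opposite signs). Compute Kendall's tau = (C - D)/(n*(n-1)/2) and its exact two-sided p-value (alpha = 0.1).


Step 1: Enumerate the 21 unordered pairs (i,j) with i<j and classify each by sign(x_j-x_i) * sign(y_j-y_i).
  (1,2):dx=+6,dy=+4->C; (1,3):dx=+3,dy=+11->C; (1,4):dx=+7,dy=+9->C; (1,5):dx=+9,dy=+7->C
  (1,6):dx=-1,dy=+2->D; (1,7):dx=+8,dy=-2->D; (2,3):dx=-3,dy=+7->D; (2,4):dx=+1,dy=+5->C
  (2,5):dx=+3,dy=+3->C; (2,6):dx=-7,dy=-2->C; (2,7):dx=+2,dy=-6->D; (3,4):dx=+4,dy=-2->D
  (3,5):dx=+6,dy=-4->D; (3,6):dx=-4,dy=-9->C; (3,7):dx=+5,dy=-13->D; (4,5):dx=+2,dy=-2->D
  (4,6):dx=-8,dy=-7->C; (4,7):dx=+1,dy=-11->D; (5,6):dx=-10,dy=-5->C; (5,7):dx=-1,dy=-9->C
  (6,7):dx=+9,dy=-4->D
Step 2: C = 11, D = 10, total pairs = 21.
Step 3: tau = (C - D)/(n(n-1)/2) = (11 - 10)/21 = 0.047619.
Step 4: Exact two-sided p-value (enumerate n! = 5040 permutations of y under H0): p = 1.000000.
Step 5: alpha = 0.1. fail to reject H0.

tau_b = 0.0476 (C=11, D=10), p = 1.000000, fail to reject H0.


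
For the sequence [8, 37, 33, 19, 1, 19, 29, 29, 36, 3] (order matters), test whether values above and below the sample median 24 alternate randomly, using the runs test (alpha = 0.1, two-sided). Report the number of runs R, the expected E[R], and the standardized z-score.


Step 1: Compute median = 24; label A = above, B = below.
Labels in order: BAABBBAAAB  (n_A = 5, n_B = 5)
Step 2: Count runs R = 5.
Step 3: Under H0 (random ordering), E[R] = 2*n_A*n_B/(n_A+n_B) + 1 = 2*5*5/10 + 1 = 6.0000.
        Var[R] = 2*n_A*n_B*(2*n_A*n_B - n_A - n_B) / ((n_A+n_B)^2 * (n_A+n_B-1)) = 2000/900 = 2.2222.
        SD[R] = 1.4907.
Step 4: Continuity-corrected z = (R + 0.5 - E[R]) / SD[R] = (5 + 0.5 - 6.0000) / 1.4907 = -0.3354.
Step 5: Two-sided p-value via normal approximation = 2*(1 - Phi(|z|)) = 0.737316.
Step 6: alpha = 0.1. fail to reject H0.

R = 5, z = -0.3354, p = 0.737316, fail to reject H0.


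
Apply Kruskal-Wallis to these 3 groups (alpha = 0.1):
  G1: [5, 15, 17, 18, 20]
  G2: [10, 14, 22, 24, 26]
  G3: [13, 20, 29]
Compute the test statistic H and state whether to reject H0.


Step 1: Combine all N = 13 observations and assign midranks.
sorted (value, group, rank): (5,G1,1), (10,G2,2), (13,G3,3), (14,G2,4), (15,G1,5), (17,G1,6), (18,G1,7), (20,G1,8.5), (20,G3,8.5), (22,G2,10), (24,G2,11), (26,G2,12), (29,G3,13)
Step 2: Sum ranks within each group.
R_1 = 27.5 (n_1 = 5)
R_2 = 39 (n_2 = 5)
R_3 = 24.5 (n_3 = 3)
Step 3: H = 12/(N(N+1)) * sum(R_i^2/n_i) - 3(N+1)
     = 12/(13*14) * (27.5^2/5 + 39^2/5 + 24.5^2/3) - 3*14
     = 0.065934 * 655.533 - 42
     = 1.221978.
Step 4: Ties present; correction factor C = 1 - 6/(13^3 - 13) = 0.997253. Corrected H = 1.221978 / 0.997253 = 1.225344.
Step 5: Under H0, H ~ chi^2(2); p-value = 0.541901.
Step 6: alpha = 0.1. fail to reject H0.

H = 1.2253, df = 2, p = 0.541901, fail to reject H0.


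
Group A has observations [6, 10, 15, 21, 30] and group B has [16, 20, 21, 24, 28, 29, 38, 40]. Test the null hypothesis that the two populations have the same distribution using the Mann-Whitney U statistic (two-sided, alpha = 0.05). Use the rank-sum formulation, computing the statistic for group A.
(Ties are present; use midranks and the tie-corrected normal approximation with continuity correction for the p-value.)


Step 1: Combine and sort all 13 observations; assign midranks.
sorted (value, group): (6,X), (10,X), (15,X), (16,Y), (20,Y), (21,X), (21,Y), (24,Y), (28,Y), (29,Y), (30,X), (38,Y), (40,Y)
ranks: 6->1, 10->2, 15->3, 16->4, 20->5, 21->6.5, 21->6.5, 24->8, 28->9, 29->10, 30->11, 38->12, 40->13
Step 2: Rank sum for X: R1 = 1 + 2 + 3 + 6.5 + 11 = 23.5.
Step 3: U_X = R1 - n1(n1+1)/2 = 23.5 - 5*6/2 = 23.5 - 15 = 8.5.
       U_Y = n1*n2 - U_X = 40 - 8.5 = 31.5.
Step 4: Ties are present, so use the tie-corrected normal approximation (with continuity correction) for the p-value.
Step 5: p-value = 0.106864; compare to alpha = 0.05. fail to reject H0.

U_X = 8.5, p = 0.106864, fail to reject H0 at alpha = 0.05.


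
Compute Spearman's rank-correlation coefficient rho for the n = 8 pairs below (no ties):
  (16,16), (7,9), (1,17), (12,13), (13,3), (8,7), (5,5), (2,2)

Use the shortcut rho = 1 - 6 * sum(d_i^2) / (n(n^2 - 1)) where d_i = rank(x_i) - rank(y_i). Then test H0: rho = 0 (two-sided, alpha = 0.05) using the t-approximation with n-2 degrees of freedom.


Step 1: Rank x and y separately (midranks; no ties here).
rank(x): 16->8, 7->4, 1->1, 12->6, 13->7, 8->5, 5->3, 2->2
rank(y): 16->7, 9->5, 17->8, 13->6, 3->2, 7->4, 5->3, 2->1
Step 2: d_i = R_x(i) - R_y(i); compute d_i^2.
  (8-7)^2=1, (4-5)^2=1, (1-8)^2=49, (6-6)^2=0, (7-2)^2=25, (5-4)^2=1, (3-3)^2=0, (2-1)^2=1
sum(d^2) = 78.
Step 3: rho = 1 - 6*78 / (8*(8^2 - 1)) = 1 - 468/504 = 0.071429.
Step 4: Under H0, t = rho * sqrt((n-2)/(1-rho^2)) = 0.1754 ~ t(6).
Step 5: Two-sided p-value from the t-distribution with 6 df = 0.866526.
Step 6: alpha = 0.05. fail to reject H0.

rho = 0.0714, p = 0.866526, fail to reject H0 at alpha = 0.05.


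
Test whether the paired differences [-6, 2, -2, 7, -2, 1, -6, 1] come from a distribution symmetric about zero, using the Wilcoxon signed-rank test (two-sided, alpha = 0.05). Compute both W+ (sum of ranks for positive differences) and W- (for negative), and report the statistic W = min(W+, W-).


Step 1: Drop any zero differences (none here) and take |d_i|.
|d| = [6, 2, 2, 7, 2, 1, 6, 1]
Step 2: Midrank |d_i| (ties get averaged ranks).
ranks: |6|->6.5, |2|->4, |2|->4, |7|->8, |2|->4, |1|->1.5, |6|->6.5, |1|->1.5
Step 3: Attach original signs; sum ranks with positive sign and with negative sign.
W+ = 4 + 8 + 1.5 + 1.5 = 15
W- = 6.5 + 4 + 4 + 6.5 = 21
(Check: W+ + W- = 36 should equal n(n+1)/2 = 36.)
Step 4: Test statistic W = min(W+, W-) = 15.
Step 5: Ties in |d|, so use the tie-corrected normal approximation.
        E[W] = n(n+1)/4 = 8*9/4 = 18.
        Tie groups: |d|=1 (t=2), |d|=2 (t=3), |d|=6 (t=2); sum(t^3 - t) = 36.
        Var[W] = n(n+1)(2n+1)/24 - sum(t^3-t)/48 = 1224/24 - 36/48 = 50.25.
        z = (W - E[W]) / sqrt(Var[W]) = (15 - 18) / 7.0887 = -0.4232.
        Two-sided p = 2*Phi(z) = 0.672144.
Step 6: alpha = 0.05. fail to reject H0.

W+ = 15, W- = 21, W = min = 15, p = 0.672144, fail to reject H0.


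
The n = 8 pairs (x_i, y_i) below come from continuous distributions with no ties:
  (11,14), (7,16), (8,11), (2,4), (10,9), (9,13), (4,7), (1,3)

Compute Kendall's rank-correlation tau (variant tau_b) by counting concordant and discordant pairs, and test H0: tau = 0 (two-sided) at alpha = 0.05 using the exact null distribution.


Step 1: Enumerate the 28 unordered pairs (i,j) with i<j and classify each by sign(x_j-x_i) * sign(y_j-y_i).
  (1,2):dx=-4,dy=+2->D; (1,3):dx=-3,dy=-3->C; (1,4):dx=-9,dy=-10->C; (1,5):dx=-1,dy=-5->C
  (1,6):dx=-2,dy=-1->C; (1,7):dx=-7,dy=-7->C; (1,8):dx=-10,dy=-11->C; (2,3):dx=+1,dy=-5->D
  (2,4):dx=-5,dy=-12->C; (2,5):dx=+3,dy=-7->D; (2,6):dx=+2,dy=-3->D; (2,7):dx=-3,dy=-9->C
  (2,8):dx=-6,dy=-13->C; (3,4):dx=-6,dy=-7->C; (3,5):dx=+2,dy=-2->D; (3,6):dx=+1,dy=+2->C
  (3,7):dx=-4,dy=-4->C; (3,8):dx=-7,dy=-8->C; (4,5):dx=+8,dy=+5->C; (4,6):dx=+7,dy=+9->C
  (4,7):dx=+2,dy=+3->C; (4,8):dx=-1,dy=-1->C; (5,6):dx=-1,dy=+4->D; (5,7):dx=-6,dy=-2->C
  (5,8):dx=-9,dy=-6->C; (6,7):dx=-5,dy=-6->C; (6,8):dx=-8,dy=-10->C; (7,8):dx=-3,dy=-4->C
Step 2: C = 22, D = 6, total pairs = 28.
Step 3: tau = (C - D)/(n(n-1)/2) = (22 - 6)/28 = 0.571429.
Step 4: Exact two-sided p-value (enumerate n! = 40320 permutations of y under H0): p = 0.061012.
Step 5: alpha = 0.05. fail to reject H0.

tau_b = 0.5714 (C=22, D=6), p = 0.061012, fail to reject H0.


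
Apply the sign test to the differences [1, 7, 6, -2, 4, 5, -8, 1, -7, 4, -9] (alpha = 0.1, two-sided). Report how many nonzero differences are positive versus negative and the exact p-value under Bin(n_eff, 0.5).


Step 1: Discard zero differences. Original n = 11; n_eff = number of nonzero differences = 11.
Nonzero differences (with sign): +1, +7, +6, -2, +4, +5, -8, +1, -7, +4, -9
Step 2: Count signs: positive = 7, negative = 4.
Step 3: Under H0: P(positive) = 0.5, so the number of positives S ~ Bin(11, 0.5).
Step 4: Two-sided exact p-value = sum of Bin(11,0.5) probabilities at or below the observed probability = 0.548828.
Step 5: alpha = 0.1. fail to reject H0.

n_eff = 11, pos = 7, neg = 4, p = 0.548828, fail to reject H0.


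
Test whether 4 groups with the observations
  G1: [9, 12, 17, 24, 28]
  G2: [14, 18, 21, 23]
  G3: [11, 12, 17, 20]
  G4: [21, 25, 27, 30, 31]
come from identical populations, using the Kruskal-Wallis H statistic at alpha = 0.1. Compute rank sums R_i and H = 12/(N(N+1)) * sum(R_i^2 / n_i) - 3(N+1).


Step 1: Combine all N = 18 observations and assign midranks.
sorted (value, group, rank): (9,G1,1), (11,G3,2), (12,G1,3.5), (12,G3,3.5), (14,G2,5), (17,G1,6.5), (17,G3,6.5), (18,G2,8), (20,G3,9), (21,G2,10.5), (21,G4,10.5), (23,G2,12), (24,G1,13), (25,G4,14), (27,G4,15), (28,G1,16), (30,G4,17), (31,G4,18)
Step 2: Sum ranks within each group.
R_1 = 40 (n_1 = 5)
R_2 = 35.5 (n_2 = 4)
R_3 = 21 (n_3 = 4)
R_4 = 74.5 (n_4 = 5)
Step 3: H = 12/(N(N+1)) * sum(R_i^2/n_i) - 3(N+1)
     = 12/(18*19) * (40^2/5 + 35.5^2/4 + 21^2/4 + 74.5^2/5) - 3*19
     = 0.035088 * 1855.36 - 57
     = 8.100439.
Step 4: Ties present; correction factor C = 1 - 18/(18^3 - 18) = 0.996904. Corrected H = 8.100439 / 0.996904 = 8.125595.
Step 5: Under H0, H ~ chi^2(3); p-value = 0.043486.
Step 6: alpha = 0.1. reject H0.

H = 8.1256, df = 3, p = 0.043486, reject H0.


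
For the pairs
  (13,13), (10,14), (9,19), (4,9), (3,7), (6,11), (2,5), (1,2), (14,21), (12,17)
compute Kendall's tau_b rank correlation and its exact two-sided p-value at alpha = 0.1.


Step 1: Enumerate the 45 unordered pairs (i,j) with i<j and classify each by sign(x_j-x_i) * sign(y_j-y_i).
  (1,2):dx=-3,dy=+1->D; (1,3):dx=-4,dy=+6->D; (1,4):dx=-9,dy=-4->C; (1,5):dx=-10,dy=-6->C
  (1,6):dx=-7,dy=-2->C; (1,7):dx=-11,dy=-8->C; (1,8):dx=-12,dy=-11->C; (1,9):dx=+1,dy=+8->C
  (1,10):dx=-1,dy=+4->D; (2,3):dx=-1,dy=+5->D; (2,4):dx=-6,dy=-5->C; (2,5):dx=-7,dy=-7->C
  (2,6):dx=-4,dy=-3->C; (2,7):dx=-8,dy=-9->C; (2,8):dx=-9,dy=-12->C; (2,9):dx=+4,dy=+7->C
  (2,10):dx=+2,dy=+3->C; (3,4):dx=-5,dy=-10->C; (3,5):dx=-6,dy=-12->C; (3,6):dx=-3,dy=-8->C
  (3,7):dx=-7,dy=-14->C; (3,8):dx=-8,dy=-17->C; (3,9):dx=+5,dy=+2->C; (3,10):dx=+3,dy=-2->D
  (4,5):dx=-1,dy=-2->C; (4,6):dx=+2,dy=+2->C; (4,7):dx=-2,dy=-4->C; (4,8):dx=-3,dy=-7->C
  (4,9):dx=+10,dy=+12->C; (4,10):dx=+8,dy=+8->C; (5,6):dx=+3,dy=+4->C; (5,7):dx=-1,dy=-2->C
  (5,8):dx=-2,dy=-5->C; (5,9):dx=+11,dy=+14->C; (5,10):dx=+9,dy=+10->C; (6,7):dx=-4,dy=-6->C
  (6,8):dx=-5,dy=-9->C; (6,9):dx=+8,dy=+10->C; (6,10):dx=+6,dy=+6->C; (7,8):dx=-1,dy=-3->C
  (7,9):dx=+12,dy=+16->C; (7,10):dx=+10,dy=+12->C; (8,9):dx=+13,dy=+19->C; (8,10):dx=+11,dy=+15->C
  (9,10):dx=-2,dy=-4->C
Step 2: C = 40, D = 5, total pairs = 45.
Step 3: tau = (C - D)/(n(n-1)/2) = (40 - 5)/45 = 0.777778.
Step 4: Exact two-sided p-value (enumerate n! = 3628800 permutations of y under H0): p = 0.000946.
Step 5: alpha = 0.1. reject H0.

tau_b = 0.7778 (C=40, D=5), p = 0.000946, reject H0.


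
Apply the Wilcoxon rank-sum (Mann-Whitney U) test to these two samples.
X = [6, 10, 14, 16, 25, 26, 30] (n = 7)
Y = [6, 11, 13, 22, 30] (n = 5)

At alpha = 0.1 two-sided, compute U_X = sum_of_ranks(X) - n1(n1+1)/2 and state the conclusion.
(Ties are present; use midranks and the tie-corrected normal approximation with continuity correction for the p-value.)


Step 1: Combine and sort all 12 observations; assign midranks.
sorted (value, group): (6,X), (6,Y), (10,X), (11,Y), (13,Y), (14,X), (16,X), (22,Y), (25,X), (26,X), (30,X), (30,Y)
ranks: 6->1.5, 6->1.5, 10->3, 11->4, 13->5, 14->6, 16->7, 22->8, 25->9, 26->10, 30->11.5, 30->11.5
Step 2: Rank sum for X: R1 = 1.5 + 3 + 6 + 7 + 9 + 10 + 11.5 = 48.
Step 3: U_X = R1 - n1(n1+1)/2 = 48 - 7*8/2 = 48 - 28 = 20.
       U_Y = n1*n2 - U_X = 35 - 20 = 15.
Step 4: Ties are present, so use the tie-corrected normal approximation (with continuity correction) for the p-value.
Step 5: p-value = 0.744469; compare to alpha = 0.1. fail to reject H0.

U_X = 20, p = 0.744469, fail to reject H0 at alpha = 0.1.


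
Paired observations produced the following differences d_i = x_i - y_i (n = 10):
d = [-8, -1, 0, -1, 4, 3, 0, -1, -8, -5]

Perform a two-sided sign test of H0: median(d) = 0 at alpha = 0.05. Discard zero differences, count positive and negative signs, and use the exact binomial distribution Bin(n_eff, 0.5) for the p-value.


Step 1: Discard zero differences. Original n = 10; n_eff = number of nonzero differences = 8.
Nonzero differences (with sign): -8, -1, -1, +4, +3, -1, -8, -5
Step 2: Count signs: positive = 2, negative = 6.
Step 3: Under H0: P(positive) = 0.5, so the number of positives S ~ Bin(8, 0.5).
Step 4: Two-sided exact p-value = sum of Bin(8,0.5) probabilities at or below the observed probability = 0.289062.
Step 5: alpha = 0.05. fail to reject H0.

n_eff = 8, pos = 2, neg = 6, p = 0.289062, fail to reject H0.


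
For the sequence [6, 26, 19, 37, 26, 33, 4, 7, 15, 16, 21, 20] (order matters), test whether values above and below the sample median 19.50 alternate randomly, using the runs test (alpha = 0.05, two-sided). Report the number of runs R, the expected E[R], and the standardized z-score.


Step 1: Compute median = 19.50; label A = above, B = below.
Labels in order: BABAAABBBBAA  (n_A = 6, n_B = 6)
Step 2: Count runs R = 6.
Step 3: Under H0 (random ordering), E[R] = 2*n_A*n_B/(n_A+n_B) + 1 = 2*6*6/12 + 1 = 7.0000.
        Var[R] = 2*n_A*n_B*(2*n_A*n_B - n_A - n_B) / ((n_A+n_B)^2 * (n_A+n_B-1)) = 4320/1584 = 2.7273.
        SD[R] = 1.6514.
Step 4: Continuity-corrected z = (R + 0.5 - E[R]) / SD[R] = (6 + 0.5 - 7.0000) / 1.6514 = -0.3028.
Step 5: Two-sided p-value via normal approximation = 2*(1 - Phi(|z|)) = 0.762069.
Step 6: alpha = 0.05. fail to reject H0.

R = 6, z = -0.3028, p = 0.762069, fail to reject H0.


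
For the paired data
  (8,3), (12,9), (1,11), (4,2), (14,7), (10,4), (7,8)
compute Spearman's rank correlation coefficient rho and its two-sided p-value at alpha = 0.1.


Step 1: Rank x and y separately (midranks; no ties here).
rank(x): 8->4, 12->6, 1->1, 4->2, 14->7, 10->5, 7->3
rank(y): 3->2, 9->6, 11->7, 2->1, 7->4, 4->3, 8->5
Step 2: d_i = R_x(i) - R_y(i); compute d_i^2.
  (4-2)^2=4, (6-6)^2=0, (1-7)^2=36, (2-1)^2=1, (7-4)^2=9, (5-3)^2=4, (3-5)^2=4
sum(d^2) = 58.
Step 3: rho = 1 - 6*58 / (7*(7^2 - 1)) = 1 - 348/336 = -0.035714.
Step 4: Under H0, t = rho * sqrt((n-2)/(1-rho^2)) = -0.0799 ~ t(5).
Step 5: Two-sided p-value from the t-distribution with 5 df = 0.939408.
Step 6: alpha = 0.1. fail to reject H0.

rho = -0.0357, p = 0.939408, fail to reject H0 at alpha = 0.1.


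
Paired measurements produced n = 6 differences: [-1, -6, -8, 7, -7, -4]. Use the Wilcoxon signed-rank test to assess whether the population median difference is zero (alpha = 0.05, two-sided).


Step 1: Drop any zero differences (none here) and take |d_i|.
|d| = [1, 6, 8, 7, 7, 4]
Step 2: Midrank |d_i| (ties get averaged ranks).
ranks: |1|->1, |6|->3, |8|->6, |7|->4.5, |7|->4.5, |4|->2
Step 3: Attach original signs; sum ranks with positive sign and with negative sign.
W+ = 4.5 = 4.5
W- = 1 + 3 + 6 + 4.5 + 2 = 16.5
(Check: W+ + W- = 21 should equal n(n+1)/2 = 21.)
Step 4: Test statistic W = min(W+, W-) = 4.5.
Step 5: Ties in |d|, so use the tie-corrected normal approximation.
        E[W] = n(n+1)/4 = 6*7/4 = 10.5.
        Tie groups: |d|=7 (t=2); sum(t^3 - t) = 6.
        Var[W] = n(n+1)(2n+1)/24 - sum(t^3-t)/48 = 546/24 - 6/48 = 22.625.
        z = (W - E[W]) / sqrt(Var[W]) = (4.5 - 10.5) / 4.7566 = -1.2614.
        Two-sided p = 2*Phi(z) = 0.207160.
Step 6: alpha = 0.05. fail to reject H0.

W+ = 4.5, W- = 16.5, W = min = 4.5, p = 0.207160, fail to reject H0.


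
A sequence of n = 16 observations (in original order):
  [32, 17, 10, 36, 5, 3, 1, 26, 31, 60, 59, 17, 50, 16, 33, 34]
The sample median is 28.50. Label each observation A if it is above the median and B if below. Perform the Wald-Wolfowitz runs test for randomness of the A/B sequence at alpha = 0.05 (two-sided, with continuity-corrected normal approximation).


Step 1: Compute median = 28.50; label A = above, B = below.
Labels in order: ABBABBBBAAABABAA  (n_A = 8, n_B = 8)
Step 2: Count runs R = 9.
Step 3: Under H0 (random ordering), E[R] = 2*n_A*n_B/(n_A+n_B) + 1 = 2*8*8/16 + 1 = 9.0000.
        Var[R] = 2*n_A*n_B*(2*n_A*n_B - n_A - n_B) / ((n_A+n_B)^2 * (n_A+n_B-1)) = 14336/3840 = 3.7333.
        SD[R] = 1.9322.
Step 4: R = E[R], so z = 0 with no continuity correction.
Step 5: Two-sided p-value via normal approximation = 2*(1 - Phi(|z|)) = 1.000000.
Step 6: alpha = 0.05. fail to reject H0.

R = 9, z = 0.0000, p = 1.000000, fail to reject H0.


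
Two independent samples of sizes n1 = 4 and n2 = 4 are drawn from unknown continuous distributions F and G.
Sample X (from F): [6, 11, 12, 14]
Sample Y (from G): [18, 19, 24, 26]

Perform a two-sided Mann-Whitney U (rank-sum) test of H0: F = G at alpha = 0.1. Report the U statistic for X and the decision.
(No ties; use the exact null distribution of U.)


Step 1: Combine and sort all 8 observations; assign midranks.
sorted (value, group): (6,X), (11,X), (12,X), (14,X), (18,Y), (19,Y), (24,Y), (26,Y)
ranks: 6->1, 11->2, 12->3, 14->4, 18->5, 19->6, 24->7, 26->8
Step 2: Rank sum for X: R1 = 1 + 2 + 3 + 4 = 10.
Step 3: U_X = R1 - n1(n1+1)/2 = 10 - 4*5/2 = 10 - 10 = 0.
       U_Y = n1*n2 - U_X = 16 - 0 = 16.
Step 4: No ties, so the exact null distribution of U (based on enumerating the C(8,4) = 70 equally likely rank assignments) gives the two-sided p-value.
Step 5: p-value = 0.028571; compare to alpha = 0.1. reject H0.

U_X = 0, p = 0.028571, reject H0 at alpha = 0.1.


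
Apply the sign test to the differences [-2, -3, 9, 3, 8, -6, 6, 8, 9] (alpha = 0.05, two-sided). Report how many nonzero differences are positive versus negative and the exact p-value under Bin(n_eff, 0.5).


Step 1: Discard zero differences. Original n = 9; n_eff = number of nonzero differences = 9.
Nonzero differences (with sign): -2, -3, +9, +3, +8, -6, +6, +8, +9
Step 2: Count signs: positive = 6, negative = 3.
Step 3: Under H0: P(positive) = 0.5, so the number of positives S ~ Bin(9, 0.5).
Step 4: Two-sided exact p-value = sum of Bin(9,0.5) probabilities at or below the observed probability = 0.507812.
Step 5: alpha = 0.05. fail to reject H0.

n_eff = 9, pos = 6, neg = 3, p = 0.507812, fail to reject H0.


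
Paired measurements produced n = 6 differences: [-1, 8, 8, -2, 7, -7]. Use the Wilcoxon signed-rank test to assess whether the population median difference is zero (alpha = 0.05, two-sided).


Step 1: Drop any zero differences (none here) and take |d_i|.
|d| = [1, 8, 8, 2, 7, 7]
Step 2: Midrank |d_i| (ties get averaged ranks).
ranks: |1|->1, |8|->5.5, |8|->5.5, |2|->2, |7|->3.5, |7|->3.5
Step 3: Attach original signs; sum ranks with positive sign and with negative sign.
W+ = 5.5 + 5.5 + 3.5 = 14.5
W- = 1 + 2 + 3.5 = 6.5
(Check: W+ + W- = 21 should equal n(n+1)/2 = 21.)
Step 4: Test statistic W = min(W+, W-) = 6.5.
Step 5: Ties in |d|, so use the tie-corrected normal approximation.
        E[W] = n(n+1)/4 = 6*7/4 = 10.5.
        Tie groups: |d|=7 (t=2), |d|=8 (t=2); sum(t^3 - t) = 12.
        Var[W] = n(n+1)(2n+1)/24 - sum(t^3-t)/48 = 546/24 - 12/48 = 22.5.
        z = (W - E[W]) / sqrt(Var[W]) = (6.5 - 10.5) / 4.7434 = -0.8433.
        Two-sided p = 2*Phi(z) = 0.399075.
Step 6: alpha = 0.05. fail to reject H0.

W+ = 14.5, W- = 6.5, W = min = 6.5, p = 0.399075, fail to reject H0.


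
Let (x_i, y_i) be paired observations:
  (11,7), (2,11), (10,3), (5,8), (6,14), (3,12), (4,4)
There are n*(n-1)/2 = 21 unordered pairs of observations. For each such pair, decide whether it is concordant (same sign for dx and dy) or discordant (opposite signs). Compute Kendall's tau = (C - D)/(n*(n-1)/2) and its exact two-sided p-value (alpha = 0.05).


Step 1: Enumerate the 21 unordered pairs (i,j) with i<j and classify each by sign(x_j-x_i) * sign(y_j-y_i).
  (1,2):dx=-9,dy=+4->D; (1,3):dx=-1,dy=-4->C; (1,4):dx=-6,dy=+1->D; (1,5):dx=-5,dy=+7->D
  (1,6):dx=-8,dy=+5->D; (1,7):dx=-7,dy=-3->C; (2,3):dx=+8,dy=-8->D; (2,4):dx=+3,dy=-3->D
  (2,5):dx=+4,dy=+3->C; (2,6):dx=+1,dy=+1->C; (2,7):dx=+2,dy=-7->D; (3,4):dx=-5,dy=+5->D
  (3,5):dx=-4,dy=+11->D; (3,6):dx=-7,dy=+9->D; (3,7):dx=-6,dy=+1->D; (4,5):dx=+1,dy=+6->C
  (4,6):dx=-2,dy=+4->D; (4,7):dx=-1,dy=-4->C; (5,6):dx=-3,dy=-2->C; (5,7):dx=-2,dy=-10->C
  (6,7):dx=+1,dy=-8->D
Step 2: C = 8, D = 13, total pairs = 21.
Step 3: tau = (C - D)/(n(n-1)/2) = (8 - 13)/21 = -0.238095.
Step 4: Exact two-sided p-value (enumerate n! = 5040 permutations of y under H0): p = 0.561905.
Step 5: alpha = 0.05. fail to reject H0.

tau_b = -0.2381 (C=8, D=13), p = 0.561905, fail to reject H0.


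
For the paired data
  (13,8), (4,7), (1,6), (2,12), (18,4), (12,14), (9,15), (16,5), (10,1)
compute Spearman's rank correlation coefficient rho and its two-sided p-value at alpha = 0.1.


Step 1: Rank x and y separately (midranks; no ties here).
rank(x): 13->7, 4->3, 1->1, 2->2, 18->9, 12->6, 9->4, 16->8, 10->5
rank(y): 8->6, 7->5, 6->4, 12->7, 4->2, 14->8, 15->9, 5->3, 1->1
Step 2: d_i = R_x(i) - R_y(i); compute d_i^2.
  (7-6)^2=1, (3-5)^2=4, (1-4)^2=9, (2-7)^2=25, (9-2)^2=49, (6-8)^2=4, (4-9)^2=25, (8-3)^2=25, (5-1)^2=16
sum(d^2) = 158.
Step 3: rho = 1 - 6*158 / (9*(9^2 - 1)) = 1 - 948/720 = -0.316667.
Step 4: Under H0, t = rho * sqrt((n-2)/(1-rho^2)) = -0.8833 ~ t(7).
Step 5: Two-sided p-value from the t-distribution with 7 df = 0.406397.
Step 6: alpha = 0.1. fail to reject H0.

rho = -0.3167, p = 0.406397, fail to reject H0 at alpha = 0.1.


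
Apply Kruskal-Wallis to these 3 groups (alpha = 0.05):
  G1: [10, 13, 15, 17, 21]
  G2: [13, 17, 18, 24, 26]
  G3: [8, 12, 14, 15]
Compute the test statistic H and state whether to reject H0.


Step 1: Combine all N = 14 observations and assign midranks.
sorted (value, group, rank): (8,G3,1), (10,G1,2), (12,G3,3), (13,G1,4.5), (13,G2,4.5), (14,G3,6), (15,G1,7.5), (15,G3,7.5), (17,G1,9.5), (17,G2,9.5), (18,G2,11), (21,G1,12), (24,G2,13), (26,G2,14)
Step 2: Sum ranks within each group.
R_1 = 35.5 (n_1 = 5)
R_2 = 52 (n_2 = 5)
R_3 = 17.5 (n_3 = 4)
Step 3: H = 12/(N(N+1)) * sum(R_i^2/n_i) - 3(N+1)
     = 12/(14*15) * (35.5^2/5 + 52^2/5 + 17.5^2/4) - 3*15
     = 0.057143 * 869.412 - 45
     = 4.680714.
Step 4: Ties present; correction factor C = 1 - 18/(14^3 - 14) = 0.993407. Corrected H = 4.680714 / 0.993407 = 4.711781.
Step 5: Under H0, H ~ chi^2(2); p-value = 0.094809.
Step 6: alpha = 0.05. fail to reject H0.

H = 4.7118, df = 2, p = 0.094809, fail to reject H0.


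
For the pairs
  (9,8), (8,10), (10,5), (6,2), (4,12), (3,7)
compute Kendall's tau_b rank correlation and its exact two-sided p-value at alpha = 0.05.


Step 1: Enumerate the 15 unordered pairs (i,j) with i<j and classify each by sign(x_j-x_i) * sign(y_j-y_i).
  (1,2):dx=-1,dy=+2->D; (1,3):dx=+1,dy=-3->D; (1,4):dx=-3,dy=-6->C; (1,5):dx=-5,dy=+4->D
  (1,6):dx=-6,dy=-1->C; (2,3):dx=+2,dy=-5->D; (2,4):dx=-2,dy=-8->C; (2,5):dx=-4,dy=+2->D
  (2,6):dx=-5,dy=-3->C; (3,4):dx=-4,dy=-3->C; (3,5):dx=-6,dy=+7->D; (3,6):dx=-7,dy=+2->D
  (4,5):dx=-2,dy=+10->D; (4,6):dx=-3,dy=+5->D; (5,6):dx=-1,dy=-5->C
Step 2: C = 6, D = 9, total pairs = 15.
Step 3: tau = (C - D)/(n(n-1)/2) = (6 - 9)/15 = -0.200000.
Step 4: Exact two-sided p-value (enumerate n! = 720 permutations of y under H0): p = 0.719444.
Step 5: alpha = 0.05. fail to reject H0.

tau_b = -0.2000 (C=6, D=9), p = 0.719444, fail to reject H0.


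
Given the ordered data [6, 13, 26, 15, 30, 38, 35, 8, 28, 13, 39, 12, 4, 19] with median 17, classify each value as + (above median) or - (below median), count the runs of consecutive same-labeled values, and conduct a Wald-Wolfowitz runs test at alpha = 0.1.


Step 1: Compute median = 17; label A = above, B = below.
Labels in order: BBABAAABABABBA  (n_A = 7, n_B = 7)
Step 2: Count runs R = 10.
Step 3: Under H0 (random ordering), E[R] = 2*n_A*n_B/(n_A+n_B) + 1 = 2*7*7/14 + 1 = 8.0000.
        Var[R] = 2*n_A*n_B*(2*n_A*n_B - n_A - n_B) / ((n_A+n_B)^2 * (n_A+n_B-1)) = 8232/2548 = 3.2308.
        SD[R] = 1.7974.
Step 4: Continuity-corrected z = (R - 0.5 - E[R]) / SD[R] = (10 - 0.5 - 8.0000) / 1.7974 = 0.8345.
Step 5: Two-sided p-value via normal approximation = 2*(1 - Phi(|z|)) = 0.403986.
Step 6: alpha = 0.1. fail to reject H0.

R = 10, z = 0.8345, p = 0.403986, fail to reject H0.


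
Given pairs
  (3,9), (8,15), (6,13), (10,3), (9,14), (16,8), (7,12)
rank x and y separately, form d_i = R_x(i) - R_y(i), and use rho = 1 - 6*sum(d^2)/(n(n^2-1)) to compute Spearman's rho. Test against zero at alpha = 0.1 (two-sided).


Step 1: Rank x and y separately (midranks; no ties here).
rank(x): 3->1, 8->4, 6->2, 10->6, 9->5, 16->7, 7->3
rank(y): 9->3, 15->7, 13->5, 3->1, 14->6, 8->2, 12->4
Step 2: d_i = R_x(i) - R_y(i); compute d_i^2.
  (1-3)^2=4, (4-7)^2=9, (2-5)^2=9, (6-1)^2=25, (5-6)^2=1, (7-2)^2=25, (3-4)^2=1
sum(d^2) = 74.
Step 3: rho = 1 - 6*74 / (7*(7^2 - 1)) = 1 - 444/336 = -0.321429.
Step 4: Under H0, t = rho * sqrt((n-2)/(1-rho^2)) = -0.7590 ~ t(5).
Step 5: Two-sided p-value from the t-distribution with 5 df = 0.482072.
Step 6: alpha = 0.1. fail to reject H0.

rho = -0.3214, p = 0.482072, fail to reject H0 at alpha = 0.1.


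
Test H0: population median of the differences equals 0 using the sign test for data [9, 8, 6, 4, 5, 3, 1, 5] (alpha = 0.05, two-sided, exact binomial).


Step 1: Discard zero differences. Original n = 8; n_eff = number of nonzero differences = 8.
Nonzero differences (with sign): +9, +8, +6, +4, +5, +3, +1, +5
Step 2: Count signs: positive = 8, negative = 0.
Step 3: Under H0: P(positive) = 0.5, so the number of positives S ~ Bin(8, 0.5).
Step 4: Two-sided exact p-value = sum of Bin(8,0.5) probabilities at or below the observed probability = 0.007812.
Step 5: alpha = 0.05. reject H0.

n_eff = 8, pos = 8, neg = 0, p = 0.007812, reject H0.


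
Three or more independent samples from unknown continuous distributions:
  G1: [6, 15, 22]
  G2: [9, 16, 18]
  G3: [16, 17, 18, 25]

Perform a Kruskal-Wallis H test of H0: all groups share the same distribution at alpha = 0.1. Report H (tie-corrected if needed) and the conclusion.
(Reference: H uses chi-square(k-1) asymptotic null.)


Step 1: Combine all N = 10 observations and assign midranks.
sorted (value, group, rank): (6,G1,1), (9,G2,2), (15,G1,3), (16,G2,4.5), (16,G3,4.5), (17,G3,6), (18,G2,7.5), (18,G3,7.5), (22,G1,9), (25,G3,10)
Step 2: Sum ranks within each group.
R_1 = 13 (n_1 = 3)
R_2 = 14 (n_2 = 3)
R_3 = 28 (n_3 = 4)
Step 3: H = 12/(N(N+1)) * sum(R_i^2/n_i) - 3(N+1)
     = 12/(10*11) * (13^2/3 + 14^2/3 + 28^2/4) - 3*11
     = 0.109091 * 317.667 - 33
     = 1.654545.
Step 4: Ties present; correction factor C = 1 - 12/(10^3 - 10) = 0.987879. Corrected H = 1.654545 / 0.987879 = 1.674847.
Step 5: Under H0, H ~ chi^2(2); p-value = 0.432824.
Step 6: alpha = 0.1. fail to reject H0.

H = 1.6748, df = 2, p = 0.432824, fail to reject H0.


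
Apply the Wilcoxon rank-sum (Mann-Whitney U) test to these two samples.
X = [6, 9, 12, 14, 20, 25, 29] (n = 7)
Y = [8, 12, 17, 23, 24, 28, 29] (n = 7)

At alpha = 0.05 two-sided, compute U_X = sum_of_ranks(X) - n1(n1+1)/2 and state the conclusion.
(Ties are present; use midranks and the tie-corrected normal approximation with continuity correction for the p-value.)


Step 1: Combine and sort all 14 observations; assign midranks.
sorted (value, group): (6,X), (8,Y), (9,X), (12,X), (12,Y), (14,X), (17,Y), (20,X), (23,Y), (24,Y), (25,X), (28,Y), (29,X), (29,Y)
ranks: 6->1, 8->2, 9->3, 12->4.5, 12->4.5, 14->6, 17->7, 20->8, 23->9, 24->10, 25->11, 28->12, 29->13.5, 29->13.5
Step 2: Rank sum for X: R1 = 1 + 3 + 4.5 + 6 + 8 + 11 + 13.5 = 47.
Step 3: U_X = R1 - n1(n1+1)/2 = 47 - 7*8/2 = 47 - 28 = 19.
       U_Y = n1*n2 - U_X = 49 - 19 = 30.
Step 4: Ties are present, so use the tie-corrected normal approximation (with continuity correction) for the p-value.
Step 5: p-value = 0.521987; compare to alpha = 0.05. fail to reject H0.

U_X = 19, p = 0.521987, fail to reject H0 at alpha = 0.05.


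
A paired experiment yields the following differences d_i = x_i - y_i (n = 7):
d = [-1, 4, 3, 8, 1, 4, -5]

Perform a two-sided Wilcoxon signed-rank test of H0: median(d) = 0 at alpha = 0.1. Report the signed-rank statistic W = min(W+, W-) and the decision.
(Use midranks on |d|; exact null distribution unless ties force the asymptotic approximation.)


Step 1: Drop any zero differences (none here) and take |d_i|.
|d| = [1, 4, 3, 8, 1, 4, 5]
Step 2: Midrank |d_i| (ties get averaged ranks).
ranks: |1|->1.5, |4|->4.5, |3|->3, |8|->7, |1|->1.5, |4|->4.5, |5|->6
Step 3: Attach original signs; sum ranks with positive sign and with negative sign.
W+ = 4.5 + 3 + 7 + 1.5 + 4.5 = 20.5
W- = 1.5 + 6 = 7.5
(Check: W+ + W- = 28 should equal n(n+1)/2 = 28.)
Step 4: Test statistic W = min(W+, W-) = 7.5.
Step 5: Ties in |d|, so use the tie-corrected normal approximation.
        E[W] = n(n+1)/4 = 7*8/4 = 14.
        Tie groups: |d|=1 (t=2), |d|=4 (t=2); sum(t^3 - t) = 12.
        Var[W] = n(n+1)(2n+1)/24 - sum(t^3-t)/48 = 840/24 - 12/48 = 34.75.
        z = (W - E[W]) / sqrt(Var[W]) = (7.5 - 14) / 5.8949 = -1.1026.
        Two-sided p = 2*Phi(z) = 0.270181.
Step 6: alpha = 0.1. fail to reject H0.

W+ = 20.5, W- = 7.5, W = min = 7.5, p = 0.270181, fail to reject H0.


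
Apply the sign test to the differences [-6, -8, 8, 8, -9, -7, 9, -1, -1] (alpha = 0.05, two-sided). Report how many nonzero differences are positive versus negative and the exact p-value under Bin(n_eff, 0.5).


Step 1: Discard zero differences. Original n = 9; n_eff = number of nonzero differences = 9.
Nonzero differences (with sign): -6, -8, +8, +8, -9, -7, +9, -1, -1
Step 2: Count signs: positive = 3, negative = 6.
Step 3: Under H0: P(positive) = 0.5, so the number of positives S ~ Bin(9, 0.5).
Step 4: Two-sided exact p-value = sum of Bin(9,0.5) probabilities at or below the observed probability = 0.507812.
Step 5: alpha = 0.05. fail to reject H0.

n_eff = 9, pos = 3, neg = 6, p = 0.507812, fail to reject H0.


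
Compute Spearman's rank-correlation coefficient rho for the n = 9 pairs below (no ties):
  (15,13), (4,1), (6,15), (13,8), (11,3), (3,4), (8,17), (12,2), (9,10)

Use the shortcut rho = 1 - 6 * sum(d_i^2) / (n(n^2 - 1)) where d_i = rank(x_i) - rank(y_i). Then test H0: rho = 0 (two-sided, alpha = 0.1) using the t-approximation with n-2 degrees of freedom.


Step 1: Rank x and y separately (midranks; no ties here).
rank(x): 15->9, 4->2, 6->3, 13->8, 11->6, 3->1, 8->4, 12->7, 9->5
rank(y): 13->7, 1->1, 15->8, 8->5, 3->3, 4->4, 17->9, 2->2, 10->6
Step 2: d_i = R_x(i) - R_y(i); compute d_i^2.
  (9-7)^2=4, (2-1)^2=1, (3-8)^2=25, (8-5)^2=9, (6-3)^2=9, (1-4)^2=9, (4-9)^2=25, (7-2)^2=25, (5-6)^2=1
sum(d^2) = 108.
Step 3: rho = 1 - 6*108 / (9*(9^2 - 1)) = 1 - 648/720 = 0.100000.
Step 4: Under H0, t = rho * sqrt((n-2)/(1-rho^2)) = 0.2659 ~ t(7).
Step 5: Two-sided p-value from the t-distribution with 7 df = 0.797972.
Step 6: alpha = 0.1. fail to reject H0.

rho = 0.1000, p = 0.797972, fail to reject H0 at alpha = 0.1.


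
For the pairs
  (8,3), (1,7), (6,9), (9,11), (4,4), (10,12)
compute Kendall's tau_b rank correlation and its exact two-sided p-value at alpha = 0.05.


Step 1: Enumerate the 15 unordered pairs (i,j) with i<j and classify each by sign(x_j-x_i) * sign(y_j-y_i).
  (1,2):dx=-7,dy=+4->D; (1,3):dx=-2,dy=+6->D; (1,4):dx=+1,dy=+8->C; (1,5):dx=-4,dy=+1->D
  (1,6):dx=+2,dy=+9->C; (2,3):dx=+5,dy=+2->C; (2,4):dx=+8,dy=+4->C; (2,5):dx=+3,dy=-3->D
  (2,6):dx=+9,dy=+5->C; (3,4):dx=+3,dy=+2->C; (3,5):dx=-2,dy=-5->C; (3,6):dx=+4,dy=+3->C
  (4,5):dx=-5,dy=-7->C; (4,6):dx=+1,dy=+1->C; (5,6):dx=+6,dy=+8->C
Step 2: C = 11, D = 4, total pairs = 15.
Step 3: tau = (C - D)/(n(n-1)/2) = (11 - 4)/15 = 0.466667.
Step 4: Exact two-sided p-value (enumerate n! = 720 permutations of y under H0): p = 0.272222.
Step 5: alpha = 0.05. fail to reject H0.

tau_b = 0.4667 (C=11, D=4), p = 0.272222, fail to reject H0.


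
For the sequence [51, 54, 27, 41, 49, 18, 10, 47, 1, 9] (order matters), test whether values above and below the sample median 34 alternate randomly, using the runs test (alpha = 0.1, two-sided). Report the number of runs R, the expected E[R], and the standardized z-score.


Step 1: Compute median = 34; label A = above, B = below.
Labels in order: AABAABBABB  (n_A = 5, n_B = 5)
Step 2: Count runs R = 6.
Step 3: Under H0 (random ordering), E[R] = 2*n_A*n_B/(n_A+n_B) + 1 = 2*5*5/10 + 1 = 6.0000.
        Var[R] = 2*n_A*n_B*(2*n_A*n_B - n_A - n_B) / ((n_A+n_B)^2 * (n_A+n_B-1)) = 2000/900 = 2.2222.
        SD[R] = 1.4907.
Step 4: R = E[R], so z = 0 with no continuity correction.
Step 5: Two-sided p-value via normal approximation = 2*(1 - Phi(|z|)) = 1.000000.
Step 6: alpha = 0.1. fail to reject H0.

R = 6, z = 0.0000, p = 1.000000, fail to reject H0.


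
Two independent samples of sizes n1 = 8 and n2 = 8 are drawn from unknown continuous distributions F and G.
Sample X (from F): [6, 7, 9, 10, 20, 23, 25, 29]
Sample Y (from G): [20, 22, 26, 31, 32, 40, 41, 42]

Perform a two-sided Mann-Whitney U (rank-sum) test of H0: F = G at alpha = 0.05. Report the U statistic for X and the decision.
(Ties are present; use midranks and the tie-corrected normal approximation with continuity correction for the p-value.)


Step 1: Combine and sort all 16 observations; assign midranks.
sorted (value, group): (6,X), (7,X), (9,X), (10,X), (20,X), (20,Y), (22,Y), (23,X), (25,X), (26,Y), (29,X), (31,Y), (32,Y), (40,Y), (41,Y), (42,Y)
ranks: 6->1, 7->2, 9->3, 10->4, 20->5.5, 20->5.5, 22->7, 23->8, 25->9, 26->10, 29->11, 31->12, 32->13, 40->14, 41->15, 42->16
Step 2: Rank sum for X: R1 = 1 + 2 + 3 + 4 + 5.5 + 8 + 9 + 11 = 43.5.
Step 3: U_X = R1 - n1(n1+1)/2 = 43.5 - 8*9/2 = 43.5 - 36 = 7.5.
       U_Y = n1*n2 - U_X = 64 - 7.5 = 56.5.
Step 4: Ties are present, so use the tie-corrected normal approximation (with continuity correction) for the p-value.
Step 5: p-value = 0.011657; compare to alpha = 0.05. reject H0.

U_X = 7.5, p = 0.011657, reject H0 at alpha = 0.05.


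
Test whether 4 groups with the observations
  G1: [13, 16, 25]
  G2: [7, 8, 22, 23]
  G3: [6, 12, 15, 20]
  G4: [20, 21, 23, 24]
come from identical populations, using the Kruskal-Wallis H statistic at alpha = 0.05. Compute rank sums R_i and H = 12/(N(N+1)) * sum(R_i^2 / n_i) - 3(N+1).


Step 1: Combine all N = 15 observations and assign midranks.
sorted (value, group, rank): (6,G3,1), (7,G2,2), (8,G2,3), (12,G3,4), (13,G1,5), (15,G3,6), (16,G1,7), (20,G3,8.5), (20,G4,8.5), (21,G4,10), (22,G2,11), (23,G2,12.5), (23,G4,12.5), (24,G4,14), (25,G1,15)
Step 2: Sum ranks within each group.
R_1 = 27 (n_1 = 3)
R_2 = 28.5 (n_2 = 4)
R_3 = 19.5 (n_3 = 4)
R_4 = 45 (n_4 = 4)
Step 3: H = 12/(N(N+1)) * sum(R_i^2/n_i) - 3(N+1)
     = 12/(15*16) * (27^2/3 + 28.5^2/4 + 19.5^2/4 + 45^2/4) - 3*16
     = 0.050000 * 1047.38 - 48
     = 4.368750.
Step 4: Ties present; correction factor C = 1 - 12/(15^3 - 15) = 0.996429. Corrected H = 4.368750 / 0.996429 = 4.384409.
Step 5: Under H0, H ~ chi^2(3); p-value = 0.222835.
Step 6: alpha = 0.05. fail to reject H0.

H = 4.3844, df = 3, p = 0.222835, fail to reject H0.


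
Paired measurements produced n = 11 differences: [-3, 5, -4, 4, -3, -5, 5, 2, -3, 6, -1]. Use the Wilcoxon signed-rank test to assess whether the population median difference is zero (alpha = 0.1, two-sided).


Step 1: Drop any zero differences (none here) and take |d_i|.
|d| = [3, 5, 4, 4, 3, 5, 5, 2, 3, 6, 1]
Step 2: Midrank |d_i| (ties get averaged ranks).
ranks: |3|->4, |5|->9, |4|->6.5, |4|->6.5, |3|->4, |5|->9, |5|->9, |2|->2, |3|->4, |6|->11, |1|->1
Step 3: Attach original signs; sum ranks with positive sign and with negative sign.
W+ = 9 + 6.5 + 9 + 2 + 11 = 37.5
W- = 4 + 6.5 + 4 + 9 + 4 + 1 = 28.5
(Check: W+ + W- = 66 should equal n(n+1)/2 = 66.)
Step 4: Test statistic W = min(W+, W-) = 28.5.
Step 5: Ties in |d|, so use the tie-corrected normal approximation.
        E[W] = n(n+1)/4 = 11*12/4 = 33.
        Tie groups: |d|=3 (t=3), |d|=4 (t=2), |d|=5 (t=3); sum(t^3 - t) = 54.
        Var[W] = n(n+1)(2n+1)/24 - sum(t^3-t)/48 = 3036/24 - 54/48 = 125.375.
        z = (W - E[W]) / sqrt(Var[W]) = (28.5 - 33) / 11.1971 = -0.4019.
        Two-sided p = 2*Phi(z) = 0.687765.
Step 6: alpha = 0.1. fail to reject H0.

W+ = 37.5, W- = 28.5, W = min = 28.5, p = 0.687765, fail to reject H0.


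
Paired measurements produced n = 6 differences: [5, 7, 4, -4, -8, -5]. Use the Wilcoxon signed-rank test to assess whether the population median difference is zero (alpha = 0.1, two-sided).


Step 1: Drop any zero differences (none here) and take |d_i|.
|d| = [5, 7, 4, 4, 8, 5]
Step 2: Midrank |d_i| (ties get averaged ranks).
ranks: |5|->3.5, |7|->5, |4|->1.5, |4|->1.5, |8|->6, |5|->3.5
Step 3: Attach original signs; sum ranks with positive sign and with negative sign.
W+ = 3.5 + 5 + 1.5 = 10
W- = 1.5 + 6 + 3.5 = 11
(Check: W+ + W- = 21 should equal n(n+1)/2 = 21.)
Step 4: Test statistic W = min(W+, W-) = 10.
Step 5: Ties in |d|, so use the tie-corrected normal approximation.
        E[W] = n(n+1)/4 = 6*7/4 = 10.5.
        Tie groups: |d|=4 (t=2), |d|=5 (t=2); sum(t^3 - t) = 12.
        Var[W] = n(n+1)(2n+1)/24 - sum(t^3-t)/48 = 546/24 - 12/48 = 22.5.
        z = (W - E[W]) / sqrt(Var[W]) = (10 - 10.5) / 4.7434 = -0.1054.
        Two-sided p = 2*Phi(z) = 0.916051.
Step 6: alpha = 0.1. fail to reject H0.

W+ = 10, W- = 11, W = min = 10, p = 0.916051, fail to reject H0.


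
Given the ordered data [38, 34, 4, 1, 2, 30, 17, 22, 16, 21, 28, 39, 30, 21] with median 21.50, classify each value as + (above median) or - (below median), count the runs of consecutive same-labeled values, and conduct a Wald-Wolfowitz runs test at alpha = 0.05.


Step 1: Compute median = 21.50; label A = above, B = below.
Labels in order: AABBBABABBAAAB  (n_A = 7, n_B = 7)
Step 2: Count runs R = 8.
Step 3: Under H0 (random ordering), E[R] = 2*n_A*n_B/(n_A+n_B) + 1 = 2*7*7/14 + 1 = 8.0000.
        Var[R] = 2*n_A*n_B*(2*n_A*n_B - n_A - n_B) / ((n_A+n_B)^2 * (n_A+n_B-1)) = 8232/2548 = 3.2308.
        SD[R] = 1.7974.
Step 4: R = E[R], so z = 0 with no continuity correction.
Step 5: Two-sided p-value via normal approximation = 2*(1 - Phi(|z|)) = 1.000000.
Step 6: alpha = 0.05. fail to reject H0.

R = 8, z = 0.0000, p = 1.000000, fail to reject H0.


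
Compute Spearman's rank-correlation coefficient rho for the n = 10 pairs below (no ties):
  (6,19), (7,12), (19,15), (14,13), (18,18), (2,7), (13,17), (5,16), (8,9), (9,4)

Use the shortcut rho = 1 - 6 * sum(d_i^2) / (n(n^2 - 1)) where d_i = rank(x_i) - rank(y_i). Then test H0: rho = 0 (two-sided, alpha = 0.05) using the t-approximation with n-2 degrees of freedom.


Step 1: Rank x and y separately (midranks; no ties here).
rank(x): 6->3, 7->4, 19->10, 14->8, 18->9, 2->1, 13->7, 5->2, 8->5, 9->6
rank(y): 19->10, 12->4, 15->6, 13->5, 18->9, 7->2, 17->8, 16->7, 9->3, 4->1
Step 2: d_i = R_x(i) - R_y(i); compute d_i^2.
  (3-10)^2=49, (4-4)^2=0, (10-6)^2=16, (8-5)^2=9, (9-9)^2=0, (1-2)^2=1, (7-8)^2=1, (2-7)^2=25, (5-3)^2=4, (6-1)^2=25
sum(d^2) = 130.
Step 3: rho = 1 - 6*130 / (10*(10^2 - 1)) = 1 - 780/990 = 0.212121.
Step 4: Under H0, t = rho * sqrt((n-2)/(1-rho^2)) = 0.6139 ~ t(8).
Step 5: Two-sided p-value from the t-distribution with 8 df = 0.556306.
Step 6: alpha = 0.05. fail to reject H0.

rho = 0.2121, p = 0.556306, fail to reject H0 at alpha = 0.05.


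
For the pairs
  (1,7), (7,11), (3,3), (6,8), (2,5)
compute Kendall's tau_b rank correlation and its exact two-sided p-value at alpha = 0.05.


Step 1: Enumerate the 10 unordered pairs (i,j) with i<j and classify each by sign(x_j-x_i) * sign(y_j-y_i).
  (1,2):dx=+6,dy=+4->C; (1,3):dx=+2,dy=-4->D; (1,4):dx=+5,dy=+1->C; (1,5):dx=+1,dy=-2->D
  (2,3):dx=-4,dy=-8->C; (2,4):dx=-1,dy=-3->C; (2,5):dx=-5,dy=-6->C; (3,4):dx=+3,dy=+5->C
  (3,5):dx=-1,dy=+2->D; (4,5):dx=-4,dy=-3->C
Step 2: C = 7, D = 3, total pairs = 10.
Step 3: tau = (C - D)/(n(n-1)/2) = (7 - 3)/10 = 0.400000.
Step 4: Exact two-sided p-value (enumerate n! = 120 permutations of y under H0): p = 0.483333.
Step 5: alpha = 0.05. fail to reject H0.

tau_b = 0.4000 (C=7, D=3), p = 0.483333, fail to reject H0.
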